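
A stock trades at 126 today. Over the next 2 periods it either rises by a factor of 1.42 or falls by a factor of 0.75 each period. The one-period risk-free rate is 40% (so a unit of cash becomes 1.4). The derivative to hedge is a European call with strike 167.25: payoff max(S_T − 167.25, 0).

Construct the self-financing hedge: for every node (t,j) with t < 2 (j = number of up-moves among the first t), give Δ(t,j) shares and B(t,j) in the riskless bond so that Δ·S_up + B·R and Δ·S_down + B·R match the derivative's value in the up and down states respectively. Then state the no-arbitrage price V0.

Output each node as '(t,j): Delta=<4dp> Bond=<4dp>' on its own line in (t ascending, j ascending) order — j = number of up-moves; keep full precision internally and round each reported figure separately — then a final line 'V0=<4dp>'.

(0,0): Delta=0.7126 Bond=-48.1028
(1,0): Delta=0.0000 Bond=0.0000
(1,1): Delta=0.7242 Bond=-69.4161
V0=41.6891

Risk-neutral probability p* = (R−d)/(u−d) = (1.4−0.75)/(1.42−0.75) = 0.9701.
At expiry t=2: V(2,0)=0.0000, V(2,1)=0.0000, V(2,2)=86.8164
(1,0): S=94.5000. Δ = (V_up−V_dn)/(S_up−S_dn) = (0.0000−0.0000)/(134.1900−70.8750) = 0.0000. V = [p*·0.0000 + (1−p*)·0.0000]/1.4 = 0.0000. B = V − Δ·S = 0.0000.
(1,1): S=178.9200. Δ = (V_up−V_dn)/(S_up−S_dn) = (86.8164−0.0000)/(254.0664−134.1900) = 0.7242. V = [p*·86.8164 + (1−p*)·0.0000]/1.4 = 60.1606. B = V − Δ·S = -69.4161.
(0,0): S=126.0000. Δ = (V_up−V_dn)/(S_up−S_dn) = (60.1606−0.0000)/(178.9200−94.5000) = 0.7126. V = [p*·60.1606 + (1−p*)·0.0000]/1.4 = 41.6891. B = V − Δ·S = -48.1028.
Each (Δ,B) replicates both successor values, so the strategy is self-financing and V0 is arbitrage-free.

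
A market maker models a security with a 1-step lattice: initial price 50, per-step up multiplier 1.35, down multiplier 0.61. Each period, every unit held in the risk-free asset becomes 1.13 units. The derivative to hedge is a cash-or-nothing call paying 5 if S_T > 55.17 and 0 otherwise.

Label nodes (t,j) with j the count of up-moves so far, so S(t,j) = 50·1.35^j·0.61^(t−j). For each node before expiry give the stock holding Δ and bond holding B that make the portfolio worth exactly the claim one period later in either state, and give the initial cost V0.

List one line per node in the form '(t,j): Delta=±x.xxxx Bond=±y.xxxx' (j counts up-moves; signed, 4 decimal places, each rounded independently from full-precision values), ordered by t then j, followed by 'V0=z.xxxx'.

(0,0): Delta=0.1351 Bond=-3.6475
V0=3.1093

No-arbitrage ⇒ martingale measure with p* = (R−d)/(u−d) = 0.7027.
Terminal values V(1,·): V(1,0)=0.0000, V(1,1)=5.0000
  t=0,j=0: stock 50.0000 → up 67.5000 (V=5.0000), down 30.5000 (V=0.0000). Price 3.1093; hedge Δ=0.1351, bond B=-3.6475.
Each (Δ,B) replicates both successor values, so the strategy is self-financing and V0 is arbitrage-free.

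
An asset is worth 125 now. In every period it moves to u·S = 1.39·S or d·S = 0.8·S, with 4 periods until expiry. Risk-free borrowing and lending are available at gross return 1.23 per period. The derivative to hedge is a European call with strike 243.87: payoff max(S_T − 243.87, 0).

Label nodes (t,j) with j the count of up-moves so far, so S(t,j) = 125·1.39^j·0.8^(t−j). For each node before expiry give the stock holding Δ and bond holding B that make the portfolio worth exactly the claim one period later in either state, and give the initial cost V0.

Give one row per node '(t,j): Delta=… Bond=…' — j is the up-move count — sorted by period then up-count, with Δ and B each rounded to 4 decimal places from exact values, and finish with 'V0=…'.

Risk-neutral probability p* = (R−d)/(u−d) = (1.23−0.8)/(1.39−0.8) = 0.7288.
Terminal values V(4,·): V(4,0)=0.0000, V(4,1)=0.0000, V(4,2)=0.0000, V(4,3)=24.6919, V(4,4)=222.7563
  t=3,j=0: stock 64.0000 → up 88.9600 (V=0.0000), down 51.2000 (V=0.0000). Price 0.0000; hedge Δ=0.0000, bond B=0.0000.
  t=3,j=1: stock 111.2000 → up 154.5680 (V=0.0000), down 88.9600 (V=0.0000). Price 0.0000; hedge Δ=0.0000, bond B=0.0000.
  t=3,j=2: stock 193.2100 → up 268.5619 (V=24.6919), down 154.5680 (V=0.0000). Price 14.6307; hedge Δ=0.2166, bond B=-27.2200.
  t=3,j=3: stock 335.7024 → up 466.6263 (V=222.7563), down 268.5619 (V=24.6919). Price 137.4341; hedge Δ=1.0000, bond B=-198.2683.
  t=2,j=0: stock 80.0000 → up 111.2000 (V=0.0000), down 64.0000 (V=0.0000). Price 0.0000; hedge Δ=0.0000, bond B=0.0000.
  t=2,j=1: stock 139.0000 → up 193.2100 (V=14.6307), down 111.2000 (V=0.0000). Price 8.6692; hedge Δ=0.1784, bond B=-16.1287.
  t=2,j=2: stock 241.5125 → up 335.7024 (V=137.4341), down 193.2100 (V=14.6307). Price 84.6597; hedge Δ=0.8618, bond B=-123.4815.
  t=1,j=0: stock 100.0000 → up 139.0000 (V=8.6692), down 80.0000 (V=0.0000). Price 5.1368; hedge Δ=0.1469, bond B=-9.5567.
  t=1,j=1: stock 173.7500 → up 241.5125 (V=84.6597), down 139.0000 (V=8.6692). Price 52.0749; hedge Δ=0.7413, bond B=-76.7227.
  t=0,j=0: stock 125.0000 → up 173.7500 (V=52.0749), down 100.0000 (V=5.1368). Price 31.9885; hedge Δ=0.6364, bond B=-47.5676.
The time-0 hedge costs 31.9885, which is the no-arbitrage price.

(0,0): Delta=0.6364 Bond=-47.5676
(1,0): Delta=0.1469 Bond=-9.5567
(1,1): Delta=0.7413 Bond=-76.7227
(2,0): Delta=0.0000 Bond=0.0000
(2,1): Delta=0.1784 Bond=-16.1287
(2,2): Delta=0.8618 Bond=-123.4815
(3,0): Delta=0.0000 Bond=0.0000
(3,1): Delta=0.0000 Bond=0.0000
(3,2): Delta=0.2166 Bond=-27.2200
(3,3): Delta=1.0000 Bond=-198.2683
V0=31.9885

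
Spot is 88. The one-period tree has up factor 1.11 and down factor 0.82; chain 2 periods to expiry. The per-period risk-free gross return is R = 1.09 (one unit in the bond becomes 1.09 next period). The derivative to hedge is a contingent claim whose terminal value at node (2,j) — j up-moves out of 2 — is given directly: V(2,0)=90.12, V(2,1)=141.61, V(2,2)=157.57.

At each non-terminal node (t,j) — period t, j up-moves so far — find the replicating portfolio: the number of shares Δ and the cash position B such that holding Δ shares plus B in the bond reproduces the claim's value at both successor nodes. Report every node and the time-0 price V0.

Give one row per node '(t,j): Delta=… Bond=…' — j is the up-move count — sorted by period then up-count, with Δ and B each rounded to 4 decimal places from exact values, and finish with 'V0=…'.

(0,0): Delta=0.6618 Bond=72.3863
(1,0): Delta=2.4605 Bond=-50.8921
(1,1): Delta=0.5634 Bond=88.5153
V0=130.6284

No-arbitrage ⇒ martingale measure with p* = (R−d)/(u−d) = 0.9310.
Terminal payoffs: V(2,0)=90.1200, V(2,1)=141.6100, V(2,2)=157.5700
(1,0): S=72.1600. Δ = (V_up−V_dn)/(S_up−S_dn) = (141.6100−90.1200)/(80.0976−59.1712) = 2.4605. V = [p*·141.6100 + (1−p*)·90.1200]/1.09 = 126.6596. B = V − Δ·S = -50.8921.
(1,1): S=97.6800. Δ = (V_up−V_dn)/(S_up−S_dn) = (157.5700−141.6100)/(108.4248−80.0976) = 0.5634. V = [p*·157.5700 + (1−p*)·141.6100]/1.09 = 143.5498. B = V − Δ·S = 88.5153.
(0,0): S=88.0000. Δ = (V_up−V_dn)/(S_up−S_dn) = (143.5498−126.6596)/(97.6800−72.1600) = 0.6618. V = [p*·143.5498 + (1−p*)·126.6596]/1.09 = 130.6284. B = V − Δ·S = 72.3863.
Each (Δ,B) replicates both successor values, so the strategy is self-financing and V0 is arbitrage-free.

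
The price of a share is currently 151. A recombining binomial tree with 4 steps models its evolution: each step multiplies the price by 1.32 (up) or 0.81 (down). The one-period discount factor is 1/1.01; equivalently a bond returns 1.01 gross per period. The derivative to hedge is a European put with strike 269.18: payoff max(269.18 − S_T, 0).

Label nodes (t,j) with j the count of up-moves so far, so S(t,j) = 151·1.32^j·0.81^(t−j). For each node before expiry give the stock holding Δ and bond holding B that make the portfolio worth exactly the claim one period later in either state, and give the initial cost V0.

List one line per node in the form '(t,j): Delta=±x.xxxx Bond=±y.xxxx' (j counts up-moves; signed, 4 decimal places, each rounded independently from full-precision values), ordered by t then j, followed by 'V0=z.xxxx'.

(0,0): Delta=-0.8225 Bond=237.8848
(1,0): Delta=-0.9707 Bond=258.3881
(1,1): Delta=-0.6816 Bond=212.1708
(2,0): Delta=-1.0000 Bond=263.8761
(2,1): Delta=-0.9428 Bond=256.4705
(2,2): Delta=-0.4331 Bond=148.9166
(3,0): Delta=-1.0000 Bond=266.5149
(3,1): Delta=-1.0000 Bond=266.5149
(3,2): Delta=-0.8884 Bond=247.4417
(3,3): Delta=0.0000 Bond=0.0000
V0=113.6870

Under the risk-neutral measure, an up-move has probability p* = (R−d)/(u−d) = 0.3922 and values discount at R = 1.01.
Terminal values V(4,·): V(4,0)=204.1795, V(4,1)=163.2532, V(4,2)=96.5585, V(4,3)=0.0000, V(4,4)=0.0000
  t=3,j=0: stock 80.2476 → up 105.9268 (V=163.2532), down 65.0005 (V=204.1795). Price 186.2673; hedge Δ=-1.0000, bond B=266.5149.
  t=3,j=1: stock 130.7739 → up 172.6215 (V=96.5585), down 105.9268 (V=163.2532). Price 135.7410; hedge Δ=-1.0000, bond B=266.5149.
  t=3,j=2: stock 213.1129 → up 281.3091 (V=0.0000), down 172.6215 (V=96.5585). Price 58.1113; hedge Δ=-0.8884, bond B=247.4417.
  t=3,j=3: stock 347.2952 → up 458.4296 (V=0.0000), down 281.3091 (V=0.0000). Price 0.0000; hedge Δ=0.0000, bond B=0.0000.
  t=2,j=0: stock 99.0711 → up 130.7739 (V=135.7410), down 80.2476 (V=186.2673). Price 164.8050; hedge Δ=-1.0000, bond B=263.8761.
  t=2,j=1: stock 161.4492 → up 213.1129 (V=58.1113), down 130.7739 (V=135.7410). Price 104.2554; hedge Δ=-0.9428, bond B=256.4705.
  t=2,j=2: stock 263.1024 → up 347.2952 (V=0.0000), down 213.1129 (V=58.1113). Price 34.9728; hedge Δ=-0.4331, bond B=148.9166.
  t=1,j=0: stock 122.3100 → up 161.4492 (V=104.2554), down 99.0711 (V=164.8050). Price 139.6634; hedge Δ=-0.9707, bond B=258.3881.
  t=1,j=1: stock 199.3200 → up 263.1024 (V=34.9728), down 161.4492 (V=104.2554). Price 76.3226; hedge Δ=-0.6816, bond B=212.1708.
  t=0,j=0: stock 151.0000 → up 199.3200 (V=76.3226), down 122.3100 (V=139.6634). Price 113.6870; hedge Δ=-0.8225, bond B=237.8848.
Each (Δ,B) replicates both successor values, so the strategy is self-financing and V0 is arbitrage-free.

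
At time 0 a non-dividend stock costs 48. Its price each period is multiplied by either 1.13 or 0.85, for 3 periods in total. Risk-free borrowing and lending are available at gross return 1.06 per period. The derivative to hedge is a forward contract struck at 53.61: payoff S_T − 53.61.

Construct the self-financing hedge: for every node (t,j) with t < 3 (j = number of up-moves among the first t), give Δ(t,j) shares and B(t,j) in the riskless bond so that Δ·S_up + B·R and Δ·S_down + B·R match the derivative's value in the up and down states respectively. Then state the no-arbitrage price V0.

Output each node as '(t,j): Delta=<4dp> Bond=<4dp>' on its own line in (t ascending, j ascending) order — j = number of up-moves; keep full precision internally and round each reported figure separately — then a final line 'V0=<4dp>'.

(0,0): Delta=1.0000 Bond=-45.0120
(1,0): Delta=1.0000 Bond=-47.7127
(1,1): Delta=1.0000 Bond=-47.7127
(2,0): Delta=1.0000 Bond=-50.5755
(2,1): Delta=1.0000 Bond=-50.5755
(2,2): Delta=1.0000 Bond=-50.5755
V0=2.9880

Since d<R<u, set p* = (R−d)/(u−d) = 0.7500; price each node as the discounted p*-expectation of its children.
Payoff layer (t=3): V(3,0)=-24.1320, V(3,1)=-14.4216, V(3,2)=-1.5125, V(3,3)=15.6491
Node (2,0) S=34.6800: V=(p*·-14.4216+(1−p*)·-24.1320)/1.06=-15.8955; Δ=(-14.4216−-24.1320)/(39.1884−29.4780)=1.0000; B=V−Δ·S=-50.5755
Node (2,1) S=46.1040: V=(p*·-1.5125+(1−p*)·-14.4216)/1.06=-4.4715; Δ=(-1.5125−-14.4216)/(52.0975−39.1884)=1.0000; B=V−Δ·S=-50.5755
Node (2,2) S=61.2912: V=(p*·15.6491+(1−p*)·-1.5125)/1.06=10.7157; Δ=(15.6491−-1.5125)/(69.2591−52.0975)=1.0000; B=V−Δ·S=-50.5755
Node (1,0) S=40.8000: V=(p*·-4.4715+(1−p*)·-15.8955)/1.06=-6.9127; Δ=(-4.4715−-15.8955)/(46.1040−34.6800)=1.0000; B=V−Δ·S=-47.7127
Node (1,1) S=54.2400: V=(p*·10.7157+(1−p*)·-4.4715)/1.06=6.5273; Δ=(10.7157−-4.4715)/(61.2912−46.1040)=1.0000; B=V−Δ·S=-47.7127
Node (0,0) S=48.0000: V=(p*·6.5273+(1−p*)·-6.9127)/1.06=2.9880; Δ=(6.5273−-6.9127)/(54.2400−40.8000)=1.0000; B=V−Δ·S=-45.0120
Each (Δ,B) replicates both successor values, so the strategy is self-financing and V0 is arbitrage-free.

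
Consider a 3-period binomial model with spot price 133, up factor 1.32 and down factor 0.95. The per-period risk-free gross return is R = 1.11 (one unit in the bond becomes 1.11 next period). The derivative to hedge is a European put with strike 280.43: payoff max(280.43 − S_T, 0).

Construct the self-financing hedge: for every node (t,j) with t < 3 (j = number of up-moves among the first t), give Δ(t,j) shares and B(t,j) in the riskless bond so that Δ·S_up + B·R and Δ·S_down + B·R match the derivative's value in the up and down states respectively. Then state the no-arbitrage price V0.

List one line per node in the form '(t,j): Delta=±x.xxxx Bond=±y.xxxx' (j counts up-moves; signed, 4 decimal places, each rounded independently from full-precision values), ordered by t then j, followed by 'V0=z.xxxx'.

Risk-neutral probability p* = (R−d)/(u−d) = (1.11−0.95)/(1.32−0.95) = 0.4324.
Terminal values V(3,·): V(3,0)=166.3991, V(3,1)=121.9871, V(3,2)=60.2778, V(3,3)=0.0000
(2,0): S=120.0325. Δ = (V_up−V_dn)/(S_up−S_dn) = (121.9871−166.3991)/(158.4429−114.0309) = -1.0000. V = [p*·121.9871 + (1−p*)·166.3991]/1.11 = 132.6071. B = V − Δ·S = 252.6396.
(2,1): S=166.7820. Δ = (V_up−V_dn)/(S_up−S_dn) = (60.2778−121.9871)/(220.1522−158.4429) = -1.0000. V = [p*·60.2778 + (1−p*)·121.9871]/1.11 = 85.8576. B = V − Δ·S = 252.6396.
(2,2): S=231.7392. Δ = (V_up−V_dn)/(S_up−S_dn) = (0.0000−60.2778)/(305.8957−220.1522) = -0.7030. V = [p*·0.0000 + (1−p*)·60.2778]/1.11 = 30.8214. B = V − Δ·S = 193.7342.
(1,0): S=126.3500. Δ = (V_up−V_dn)/(S_up−S_dn) = (85.8576−132.6071)/(166.7820−120.0325) = -1.0000. V = [p*·85.8576 + (1−p*)·132.6071]/1.11 = 101.2533. B = V − Δ·S = 227.6033.
(1,1): S=175.5600. Δ = (V_up−V_dn)/(S_up−S_dn) = (30.8214−85.8576)/(231.7392−166.7820) = -0.8473. V = [p*·30.8214 + (1−p*)·85.8576]/1.11 = 55.9083. B = V − Δ·S = 204.6550.
(0,0): S=133.0000. Δ = (V_up−V_dn)/(S_up−S_dn) = (55.9083−101.2533)/(175.5600−126.3500) = -0.9215. V = [p*·55.9083 + (1−p*)·101.2533]/1.11 = 73.5537. B = V − Δ·S = 196.1078.
Check: Δ(0,0)·S0 + B(0,0) = 73.5537 = V0.

(0,0): Delta=-0.9215 Bond=196.1078
(1,0): Delta=-1.0000 Bond=227.6033
(1,1): Delta=-0.8473 Bond=204.6550
(2,0): Delta=-1.0000 Bond=252.6396
(2,1): Delta=-1.0000 Bond=252.6396
(2,2): Delta=-0.7030 Bond=193.7342
V0=73.5537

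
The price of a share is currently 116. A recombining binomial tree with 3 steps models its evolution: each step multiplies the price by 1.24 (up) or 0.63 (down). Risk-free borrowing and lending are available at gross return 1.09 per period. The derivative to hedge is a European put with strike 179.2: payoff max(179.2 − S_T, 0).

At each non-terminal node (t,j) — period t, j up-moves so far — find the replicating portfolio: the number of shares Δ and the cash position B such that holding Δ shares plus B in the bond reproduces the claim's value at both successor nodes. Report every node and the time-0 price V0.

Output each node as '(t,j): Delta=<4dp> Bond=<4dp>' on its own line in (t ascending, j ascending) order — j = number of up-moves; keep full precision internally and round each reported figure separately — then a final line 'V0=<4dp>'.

Risk-neutral probability p* = (R−d)/(u−d) = (1.09−0.63)/(1.24−0.63) = 0.7541.
Terminal values V(3,·): V(3,0)=150.1945, V(3,1)=122.1099, V(3,2)=66.8322, V(3,3)=0.0000
(2,0): S=46.0404. Δ = (V_up−V_dn)/(S_up−S_dn) = (122.1099−150.1945)/(57.0901−29.0055) = -1.0000. V = [p*·122.1099 + (1−p*)·150.1945]/1.09 = 118.3633. B = V − Δ·S = 164.4037.
(2,1): S=90.6192. Δ = (V_up−V_dn)/(S_up−S_dn) = (66.8322−122.1099)/(112.3678−57.0901) = -1.0000. V = [p*·66.8322 + (1−p*)·122.1099]/1.09 = 73.7845. B = V − Δ·S = 164.4037.
(2,2): S=178.3616. Δ = (V_up−V_dn)/(S_up−S_dn) = (0.0000−66.8322)/(221.1684−112.3678) = -0.6143. V = [p*·0.0000 + (1−p*)·66.8322]/1.09 = 15.0772. B = V − Δ·S = 124.6382.
(1,0): S=73.0800. Δ = (V_up−V_dn)/(S_up−S_dn) = (73.7845−118.3633)/(90.6192−46.0404) = -1.0000. V = [p*·73.7845 + (1−p*)·118.3633]/1.09 = 77.7491. B = V − Δ·S = 150.8291.
(1,1): S=143.8400. Δ = (V_up−V_dn)/(S_up−S_dn) = (15.0772−73.7845)/(178.3616−90.6192) = -0.6691. V = [p*·15.0772 + (1−p*)·73.7845]/1.09 = 27.0765. B = V − Δ·S = 123.3180.
(0,0): S=116.0000. Δ = (V_up−V_dn)/(S_up−S_dn) = (27.0765−77.7491)/(143.8400−73.0800) = -0.7161. V = [p*·27.0765 + (1−p*)·77.7491]/1.09 = 36.2725. B = V − Δ·S = 119.3422.
Each (Δ,B) replicates both successor values, so the strategy is self-financing and V0 is arbitrage-free.

(0,0): Delta=-0.7161 Bond=119.3422
(1,0): Delta=-1.0000 Bond=150.8291
(1,1): Delta=-0.6691 Bond=123.3180
(2,0): Delta=-1.0000 Bond=164.4037
(2,1): Delta=-1.0000 Bond=164.4037
(2,2): Delta=-0.6143 Bond=124.6382
V0=36.2725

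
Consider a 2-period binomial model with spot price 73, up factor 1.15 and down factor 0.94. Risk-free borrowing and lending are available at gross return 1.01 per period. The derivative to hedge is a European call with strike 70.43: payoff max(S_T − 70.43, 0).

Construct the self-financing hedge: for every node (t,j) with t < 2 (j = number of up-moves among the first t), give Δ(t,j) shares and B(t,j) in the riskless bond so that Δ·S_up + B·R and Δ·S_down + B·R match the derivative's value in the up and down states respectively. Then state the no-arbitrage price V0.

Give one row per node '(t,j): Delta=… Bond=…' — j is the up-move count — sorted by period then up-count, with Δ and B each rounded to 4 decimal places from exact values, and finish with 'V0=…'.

(0,0): Delta=0.7448 Bond=-47.8296
(1,0): Delta=0.5887 Bond=-37.5956
(1,1): Delta=1.0000 Bond=-69.7327
V0=6.5402

The replicating-portfolio and risk-neutral prices coincide; use p* = (1.01−0.94)/(1.15−0.94) = 0.3333 for the latter.
Payoff layer (t=2): V(2,0)=0.0000, V(2,1)=8.4830, V(2,2)=26.1125
  t=1,j=0: stock 68.6200 → up 78.9130 (V=8.4830), down 64.5028 (V=0.0000). Price 2.7997; hedge Δ=0.5887, bond B=-37.5956.
  t=1,j=1: stock 83.9500 → up 96.5425 (V=26.1125), down 78.9130 (V=8.4830). Price 14.2173; hedge Δ=1.0000, bond B=-69.7327.
  t=0,j=0: stock 73.0000 → up 83.9500 (V=14.2173), down 68.6200 (V=2.7997). Price 6.5402; hedge Δ=0.7448, bond B=-47.8296.
Self-financing check: at every node Δ·S+B equals the discounted successor values.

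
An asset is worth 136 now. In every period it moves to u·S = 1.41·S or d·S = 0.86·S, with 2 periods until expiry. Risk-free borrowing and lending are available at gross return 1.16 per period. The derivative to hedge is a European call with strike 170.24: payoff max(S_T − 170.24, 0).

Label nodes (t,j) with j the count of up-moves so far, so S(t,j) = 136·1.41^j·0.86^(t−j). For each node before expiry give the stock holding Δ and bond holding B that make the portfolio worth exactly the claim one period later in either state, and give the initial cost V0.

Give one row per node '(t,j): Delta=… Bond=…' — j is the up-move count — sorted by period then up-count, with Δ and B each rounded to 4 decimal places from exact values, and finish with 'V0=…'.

(0,0): Delta=0.6295 Bond=-63.4736
(1,0): Delta=0.0000 Bond=0.0000
(1,1): Delta=0.9495 Bond=-134.9871
V0=22.1419

No-arbitrage ⇒ martingale measure with p* = (R−d)/(u−d) = 0.5455.
Terminal payoffs: V(2,0)=0.0000, V(2,1)=0.0000, V(2,2)=100.1416
  t=1,j=0: stock 116.9600 → up 164.9136 (V=0.0000), down 100.5856 (V=0.0000). Price 0.0000; hedge Δ=0.0000, bond B=0.0000.
  t=1,j=1: stock 191.7600 → up 270.3816 (V=100.1416), down 164.9136 (V=0.0000). Price 47.0885; hedge Δ=0.9495, bond B=-134.9871.
  t=0,j=0: stock 136.0000 → up 191.7600 (V=47.0885), down 116.9600 (V=0.0000). Price 22.1419; hedge Δ=0.6295, bond B=-63.4736.
Each (Δ,B) replicates both successor values, so the strategy is self-financing and V0 is arbitrage-free.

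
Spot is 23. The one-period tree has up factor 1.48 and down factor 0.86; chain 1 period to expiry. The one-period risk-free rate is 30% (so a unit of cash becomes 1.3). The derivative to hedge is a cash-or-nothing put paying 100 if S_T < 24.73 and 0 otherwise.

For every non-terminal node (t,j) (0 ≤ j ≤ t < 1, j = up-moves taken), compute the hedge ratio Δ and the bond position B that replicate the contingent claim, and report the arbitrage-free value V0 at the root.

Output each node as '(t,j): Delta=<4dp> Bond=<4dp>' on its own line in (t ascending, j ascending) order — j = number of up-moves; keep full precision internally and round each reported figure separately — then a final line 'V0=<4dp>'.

Risk-neutral probability p* = (R−d)/(u−d) = (1.3−0.86)/(1.48−0.86) = 0.7097.
Payoff layer (t=1): V(1,0)=100.0000, V(1,1)=0.0000
Node (0,0) S=23.0000: V=(p*·0.0000+(1−p*)·100.0000)/1.3=22.3325; Δ=(0.0000−100.0000)/(34.0400−19.7800)=-7.0126; B=V−Δ·S=183.6228
Root portfolio cost Δ·23+B reproduces V0=22.3325.

(0,0): Delta=-7.0126 Bond=183.6228
V0=22.3325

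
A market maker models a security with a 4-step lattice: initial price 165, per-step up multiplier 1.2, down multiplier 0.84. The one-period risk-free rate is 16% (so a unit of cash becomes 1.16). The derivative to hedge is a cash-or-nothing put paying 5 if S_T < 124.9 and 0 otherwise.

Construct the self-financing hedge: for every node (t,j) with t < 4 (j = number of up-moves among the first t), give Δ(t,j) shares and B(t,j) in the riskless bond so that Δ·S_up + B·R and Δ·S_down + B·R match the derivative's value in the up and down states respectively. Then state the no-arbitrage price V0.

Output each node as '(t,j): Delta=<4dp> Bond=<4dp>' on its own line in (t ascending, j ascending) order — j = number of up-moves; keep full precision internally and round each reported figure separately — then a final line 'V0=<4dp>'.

(0,0): Delta=-0.0018 Bond=0.3068
(1,0): Delta=-0.0147 Bond=2.1487
(1,1): Delta=-0.0006 Bond=0.1318
(2,0): Delta=-0.0914 Bond=11.4227
(2,1): Delta=-0.0080 Bond=1.3762
(2,2): Delta=0.0000 Bond=0.0000
(3,0): Delta=0.0000 Bond=4.3103
(3,1): Delta=-0.0994 Bond=14.3678
(3,2): Delta=0.0000 Bond=0.0000
(3,3): Delta=0.0000 Bond=0.0000
V0=0.0139

Risk-neutral probability p* = (R−d)/(u−d) = (1.16−0.84)/(1.2−0.84) = 0.8889.
At expiry t=4: V(4,0)=5.0000, V(4,1)=5.0000, V(4,2)=0.0000, V(4,3)=0.0000, V(4,4)=0.0000
Node (3,0) S=97.7962: V=(p*·5.0000+(1−p*)·5.0000)/1.16=4.3103; Δ=(5.0000−5.0000)/(117.3554−82.1488)=0.0000; B=V−Δ·S=4.3103
Node (3,1) S=139.7088: V=(p*·0.0000+(1−p*)·5.0000)/1.16=0.4789; Δ=(0.0000−5.0000)/(167.6506−117.3554)=-0.0994; B=V−Δ·S=14.3678
Node (3,2) S=199.5840: V=(p*·0.0000+(1−p*)·0.0000)/1.16=0.0000; Δ=(0.0000−0.0000)/(239.5008−167.6506)=0.0000; B=V−Δ·S=0.0000
Node (3,3) S=285.1200: V=(p*·0.0000+(1−p*)·0.0000)/1.16=0.0000; Δ=(0.0000−0.0000)/(342.1440−239.5008)=0.0000; B=V−Δ·S=0.0000
Node (2,0) S=116.4240: V=(p*·0.4789+(1−p*)·4.3103)/1.16=0.7799; Δ=(0.4789−4.3103)/(139.7088−97.7962)=-0.0914; B=V−Δ·S=11.4227
Node (2,1) S=166.3200: V=(p*·0.0000+(1−p*)·0.4789)/1.16=0.0459; Δ=(0.0000−0.4789)/(199.5840−139.7088)=-0.0080; B=V−Δ·S=1.3762
Node (2,2) S=237.6000: V=(p*·0.0000+(1−p*)·0.0000)/1.16=0.0000; Δ=(0.0000−0.0000)/(285.1200−199.5840)=0.0000; B=V−Δ·S=0.0000
Node (1,0) S=138.6000: V=(p*·0.0459+(1−p*)·0.7799)/1.16=0.1099; Δ=(0.0459−0.7799)/(166.3200−116.4240)=-0.0147; B=V−Δ·S=2.1487
Node (1,1) S=198.0000: V=(p*·0.0000+(1−p*)·0.0459)/1.16=0.0044; Δ=(0.0000−0.0459)/(237.6000−166.3200)=-0.0006; B=V−Δ·S=0.1318
Node (0,0) S=165.0000: V=(p*·0.0044+(1−p*)·0.1099)/1.16=0.0139; Δ=(0.0044−0.1099)/(198.0000−138.6000)=-0.0018; B=V−Δ·S=0.3068
Self-financing check: at every node Δ·S+B equals the discounted successor values.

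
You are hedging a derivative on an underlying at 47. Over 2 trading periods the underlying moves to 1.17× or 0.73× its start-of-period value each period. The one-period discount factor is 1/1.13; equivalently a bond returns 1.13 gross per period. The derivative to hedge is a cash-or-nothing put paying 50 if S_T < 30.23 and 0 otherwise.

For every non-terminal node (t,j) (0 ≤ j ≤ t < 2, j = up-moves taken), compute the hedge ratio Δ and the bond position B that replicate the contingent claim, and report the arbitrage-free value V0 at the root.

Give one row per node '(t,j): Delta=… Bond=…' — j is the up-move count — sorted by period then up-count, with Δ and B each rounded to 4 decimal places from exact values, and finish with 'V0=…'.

Since d<R<u, set p* = (R−d)/(u−d) = 0.9091; price each node as the discounted p*-expectation of its children.
Terminal payoffs: V(2,0)=50.0000, V(2,1)=0.0000, V(2,2)=0.0000
(1,0): S=34.3100. Δ = (V_up−V_dn)/(S_up−S_dn) = (0.0000−50.0000)/(40.1427−25.0463) = -3.3120. V = [p*·0.0000 + (1−p*)·50.0000]/1.13 = 4.0225. B = V − Δ·S = 117.6589.
(1,1): S=54.9900. Δ = (V_up−V_dn)/(S_up−S_dn) = (0.0000−0.0000)/(64.3383−40.1427) = 0.0000. V = [p*·0.0000 + (1−p*)·0.0000]/1.13 = 0.0000. B = V − Δ·S = 0.0000.
(0,0): S=47.0000. Δ = (V_up−V_dn)/(S_up−S_dn) = (0.0000−4.0225)/(54.9900−34.3100) = -0.1945. V = [p*·0.0000 + (1−p*)·4.0225]/1.13 = 0.3236. B = V − Δ·S = 9.4657.
Each (Δ,B) replicates both successor values, so the strategy is self-financing and V0 is arbitrage-free.

(0,0): Delta=-0.1945 Bond=9.4657
(1,0): Delta=-3.3120 Bond=117.6589
(1,1): Delta=0.0000 Bond=0.0000
V0=0.3236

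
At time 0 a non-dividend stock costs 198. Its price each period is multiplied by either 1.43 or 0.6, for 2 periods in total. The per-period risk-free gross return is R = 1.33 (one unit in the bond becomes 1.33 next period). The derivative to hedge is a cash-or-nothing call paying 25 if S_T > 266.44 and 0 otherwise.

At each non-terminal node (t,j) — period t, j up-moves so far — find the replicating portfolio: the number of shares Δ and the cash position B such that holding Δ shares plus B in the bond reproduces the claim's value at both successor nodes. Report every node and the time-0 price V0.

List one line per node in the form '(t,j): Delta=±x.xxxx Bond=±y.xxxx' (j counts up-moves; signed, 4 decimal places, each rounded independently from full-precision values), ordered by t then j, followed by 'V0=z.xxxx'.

(0,0): Delta=0.1006 Bond=-8.9858
(1,0): Delta=0.0000 Bond=0.0000
(1,1): Delta=0.1064 Bond=-13.5882
V0=10.9327

Under the risk-neutral measure, an up-move has probability p* = (R−d)/(u−d) = 0.8795 and values discount at R = 1.33.
Payoff layer (t=2): V(2,0)=0.0000, V(2,1)=0.0000, V(2,2)=25.0000
  t=1,j=0: stock 118.8000 → up 169.8840 (V=0.0000), down 71.2800 (V=0.0000). Price 0.0000; hedge Δ=0.0000, bond B=0.0000.
  t=1,j=1: stock 283.1400 → up 404.8902 (V=25.0000), down 169.8840 (V=0.0000). Price 16.5323; hedge Δ=0.1064, bond B=-13.5882.
  t=0,j=0: stock 198.0000 → up 283.1400 (V=16.5323), down 118.8000 (V=0.0000). Price 10.9327; hedge Δ=0.1006, bond B=-8.9858.
Each (Δ,B) replicates both successor values, so the strategy is self-financing and V0 is arbitrage-free.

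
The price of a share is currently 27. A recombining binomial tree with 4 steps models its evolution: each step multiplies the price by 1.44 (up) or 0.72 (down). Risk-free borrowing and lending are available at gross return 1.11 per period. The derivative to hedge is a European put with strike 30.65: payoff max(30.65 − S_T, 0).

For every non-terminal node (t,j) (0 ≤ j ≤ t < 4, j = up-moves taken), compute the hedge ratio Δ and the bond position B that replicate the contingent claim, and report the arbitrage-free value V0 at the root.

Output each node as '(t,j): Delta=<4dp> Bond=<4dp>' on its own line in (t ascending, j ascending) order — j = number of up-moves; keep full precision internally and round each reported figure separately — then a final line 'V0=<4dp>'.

Risk-neutral probability p* = (R−d)/(u−d) = (1.11−0.72)/(1.44−0.72) = 0.5417.
Terminal values V(4,·): V(4,0)=23.3941, V(4,1)=16.1381, V(4,2)=1.6262, V(4,3)=0.0000, V(4,4)=0.0000
(3,0): S=10.0777. Δ = (V_up−V_dn)/(S_up−S_dn) = (16.1381−23.3941)/(14.5119−7.2559) = -1.0000. V = [p*·16.1381 + (1−p*)·23.3941]/1.11 = 17.5349. B = V − Δ·S = 27.6126.
(3,1): S=20.1554. Δ = (V_up−V_dn)/(S_up−S_dn) = (1.6262−16.1381)/(29.0238−14.5119) = -1.0000. V = [p*·1.6262 + (1−p*)·16.1381]/1.11 = 7.4572. B = V − Δ·S = 27.6126.
(3,2): S=40.3108. Δ = (V_up−V_dn)/(S_up−S_dn) = (0.0000−1.6262)/(58.0475−29.0238) = -0.0560. V = [p*·0.0000 + (1−p*)·1.6262]/1.11 = 0.6715. B = V − Δ·S = 2.9302.
(3,3): S=80.6216. Δ = (V_up−V_dn)/(S_up−S_dn) = (0.0000−0.0000)/(116.0951−58.0475) = 0.0000. V = [p*·0.0000 + (1−p*)·0.0000]/1.11 = 0.0000. B = V − Δ·S = 0.0000.
(2,0): S=13.9968. Δ = (V_up−V_dn)/(S_up−S_dn) = (7.4572−17.5349)/(20.1554−10.0777) = -1.0000. V = [p*·7.4572 + (1−p*)·17.5349]/1.11 = 10.8794. B = V − Δ·S = 24.8762.
(2,1): S=27.9936. Δ = (V_up−V_dn)/(S_up−S_dn) = (0.6715−7.4572)/(40.3108−20.1554) = -0.3367. V = [p*·0.6715 + (1−p*)·7.4572]/1.11 = 3.4069. B = V − Δ·S = 12.8315.
(2,2): S=55.9872. Δ = (V_up−V_dn)/(S_up−S_dn) = (0.0000−0.6715)/(80.6216−40.3108) = -0.0167. V = [p*·0.0000 + (1−p*)·0.6715]/1.11 = 0.2773. B = V − Δ·S = 1.2099.
(1,0): S=19.4400. Δ = (V_up−V_dn)/(S_up−S_dn) = (3.4069−10.8794)/(27.9936−13.9968) = -0.5339. V = [p*·3.4069 + (1−p*)·10.8794]/1.11 = 6.1548. B = V − Δ·S = 16.5333.
(1,1): S=38.8800. Δ = (V_up−V_dn)/(S_up−S_dn) = (0.2773−3.4069)/(55.9872−27.9936) = -0.1118. V = [p*·0.2773 + (1−p*)·3.4069]/1.11 = 1.5420. B = V − Δ·S = 5.8887.
(0,0): S=27.0000. Δ = (V_up−V_dn)/(S_up−S_dn) = (1.5420−6.1548)/(38.8800−19.4400) = -0.2373. V = [p*·1.5420 + (1−p*)·6.1548]/1.11 = 3.2939. B = V − Δ·S = 9.7004.
The time-0 hedge costs 3.2939, which is the no-arbitrage price.

(0,0): Delta=-0.2373 Bond=9.7004
(1,0): Delta=-0.5339 Bond=16.5333
(1,1): Delta=-0.1118 Bond=5.8887
(2,0): Delta=-1.0000 Bond=24.8762
(2,1): Delta=-0.3367 Bond=12.8315
(2,2): Delta=-0.0167 Bond=1.2099
(3,0): Delta=-1.0000 Bond=27.6126
(3,1): Delta=-1.0000 Bond=27.6126
(3,2): Delta=-0.0560 Bond=2.9302
(3,3): Delta=0.0000 Bond=0.0000
V0=3.2939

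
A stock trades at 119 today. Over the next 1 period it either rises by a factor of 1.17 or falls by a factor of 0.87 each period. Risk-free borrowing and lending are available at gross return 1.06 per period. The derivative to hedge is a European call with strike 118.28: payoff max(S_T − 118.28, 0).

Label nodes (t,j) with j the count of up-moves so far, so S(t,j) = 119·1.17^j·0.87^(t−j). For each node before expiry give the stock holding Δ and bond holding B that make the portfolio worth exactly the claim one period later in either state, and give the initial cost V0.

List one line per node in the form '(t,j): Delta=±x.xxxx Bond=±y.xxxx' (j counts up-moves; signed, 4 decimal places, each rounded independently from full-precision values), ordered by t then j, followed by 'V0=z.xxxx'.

No-arbitrage ⇒ martingale measure with p* = (R−d)/(u−d) = 0.6333.
Terminal payoffs: V(1,0)=0.0000, V(1,1)=20.9500
  t=0,j=0: stock 119.0000 → up 139.2300 (V=20.9500), down 103.5300 (V=0.0000). Price 12.5173; hedge Δ=0.5868, bond B=-57.3160.
Check: Δ(0,0)·S0 + B(0,0) = 12.5173 = V0.

(0,0): Delta=0.5868 Bond=-57.3160
V0=12.5173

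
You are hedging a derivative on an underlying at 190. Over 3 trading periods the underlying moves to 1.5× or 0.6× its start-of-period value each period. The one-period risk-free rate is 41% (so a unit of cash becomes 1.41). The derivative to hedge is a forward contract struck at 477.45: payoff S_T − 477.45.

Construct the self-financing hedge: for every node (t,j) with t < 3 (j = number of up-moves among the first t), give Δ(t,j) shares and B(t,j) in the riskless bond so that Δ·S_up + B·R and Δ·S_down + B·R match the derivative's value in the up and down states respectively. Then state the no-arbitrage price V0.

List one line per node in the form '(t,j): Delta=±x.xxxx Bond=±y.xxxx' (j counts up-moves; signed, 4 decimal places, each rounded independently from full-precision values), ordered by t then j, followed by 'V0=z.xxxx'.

No-arbitrage ⇒ martingale measure with p* = (R−d)/(u−d) = 0.9000.
Terminal payoffs: V(3,0)=-436.4100, V(3,1)=-374.8500, V(3,2)=-220.9500, V(3,3)=163.8000
Node (2,0) S=68.4000: V=(p*·-374.8500+(1−p*)·-436.4100)/1.41=-270.2170; Δ=(-374.8500−-436.4100)/(102.6000−41.0400)=1.0000; B=V−Δ·S=-338.6170
Node (2,1) S=171.0000: V=(p*·-220.9500+(1−p*)·-374.8500)/1.41=-167.6170; Δ=(-220.9500−-374.8500)/(256.5000−102.6000)=1.0000; B=V−Δ·S=-338.6170
Node (2,2) S=427.5000: V=(p*·163.8000+(1−p*)·-220.9500)/1.41=88.8830; Δ=(163.8000−-220.9500)/(641.2500−256.5000)=1.0000; B=V−Δ·S=-338.6170
Node (1,0) S=114.0000: V=(p*·-167.6170+(1−p*)·-270.2170)/1.41=-126.1539; Δ=(-167.6170−-270.2170)/(171.0000−68.4000)=1.0000; B=V−Δ·S=-240.1539
Node (1,1) S=285.0000: V=(p*·88.8830+(1−p*)·-167.6170)/1.41=44.8461; Δ=(88.8830−-167.6170)/(427.5000−171.0000)=1.0000; B=V−Δ·S=-240.1539
Node (0,0) S=190.0000: V=(p*·44.8461+(1−p*)·-126.1539)/1.41=19.6781; Δ=(44.8461−-126.1539)/(285.0000−114.0000)=1.0000; B=V−Δ·S=-170.3219
Check: Δ(0,0)·S0 + B(0,0) = 19.6781 = V0.

(0,0): Delta=1.0000 Bond=-170.3219
(1,0): Delta=1.0000 Bond=-240.1539
(1,1): Delta=1.0000 Bond=-240.1539
(2,0): Delta=1.0000 Bond=-338.6170
(2,1): Delta=1.0000 Bond=-338.6170
(2,2): Delta=1.0000 Bond=-338.6170
V0=19.6781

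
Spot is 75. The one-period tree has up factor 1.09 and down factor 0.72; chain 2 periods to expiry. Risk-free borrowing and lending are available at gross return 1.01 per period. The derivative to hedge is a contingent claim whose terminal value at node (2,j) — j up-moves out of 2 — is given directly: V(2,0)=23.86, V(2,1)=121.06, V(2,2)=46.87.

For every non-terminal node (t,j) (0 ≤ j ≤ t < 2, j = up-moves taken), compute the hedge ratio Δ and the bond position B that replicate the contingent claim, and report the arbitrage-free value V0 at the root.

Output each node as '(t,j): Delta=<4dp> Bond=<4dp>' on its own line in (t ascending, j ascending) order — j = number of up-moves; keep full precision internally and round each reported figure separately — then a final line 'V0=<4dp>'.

Since d<R<u, set p* = (R−d)/(u−d) = 0.7838; price each node as the discounted p*-expectation of its children.
Payoff layer (t=2): V(2,0)=23.8600, V(2,1)=121.0600, V(2,2)=46.8700
Node (1,0) S=54.0000: V=(p*·121.0600+(1−p*)·23.8600)/1.01=99.0533; Δ=(121.0600−23.8600)/(58.8600−38.8800)=4.8649; B=V−Δ·S=-163.6495
Node (1,1) S=81.7500: V=(p*·46.8700+(1−p*)·121.0600)/1.01=62.2882; Δ=(46.8700−121.0600)/(89.1075−58.8600)=-2.4528; B=V−Δ·S=262.8017
Node (0,0) S=75.0000: V=(p*·62.2882+(1−p*)·99.0533)/1.01=69.5420; Δ=(62.2882−99.0533)/(81.7500−54.0000)=-1.3249; B=V−Δ·S=168.9070
Each (Δ,B) replicates both successor values, so the strategy is self-financing and V0 is arbitrage-free.

(0,0): Delta=-1.3249 Bond=168.9070
(1,0): Delta=4.8649 Bond=-163.6495
(1,1): Delta=-2.4528 Bond=262.8017
V0=69.5420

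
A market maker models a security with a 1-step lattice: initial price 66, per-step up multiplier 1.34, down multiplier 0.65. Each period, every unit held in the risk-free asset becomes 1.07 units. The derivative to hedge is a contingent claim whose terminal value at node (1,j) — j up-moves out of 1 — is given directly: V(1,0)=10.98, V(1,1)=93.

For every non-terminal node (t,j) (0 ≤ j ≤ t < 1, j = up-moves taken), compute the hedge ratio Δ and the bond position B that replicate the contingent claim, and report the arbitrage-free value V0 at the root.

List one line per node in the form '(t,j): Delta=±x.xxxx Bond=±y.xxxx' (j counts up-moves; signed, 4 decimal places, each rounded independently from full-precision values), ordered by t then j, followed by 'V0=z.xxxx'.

The replicating-portfolio and risk-neutral prices coincide; use p* = (1.07−0.65)/(1.34−0.65) = 0.6087 for the latter.
Terminal values V(1,·): V(1,0)=10.9800, V(1,1)=93.0000
Node (0,0) S=66.0000: V=(p*·93.0000+(1−p*)·10.9800)/1.07=56.9208; Δ=(93.0000−10.9800)/(88.4400−42.9000)=1.8011; B=V−Δ·S=-61.9488
Check: Δ(0,0)·S0 + B(0,0) = 56.9208 = V0.

(0,0): Delta=1.8011 Bond=-61.9488
V0=56.9208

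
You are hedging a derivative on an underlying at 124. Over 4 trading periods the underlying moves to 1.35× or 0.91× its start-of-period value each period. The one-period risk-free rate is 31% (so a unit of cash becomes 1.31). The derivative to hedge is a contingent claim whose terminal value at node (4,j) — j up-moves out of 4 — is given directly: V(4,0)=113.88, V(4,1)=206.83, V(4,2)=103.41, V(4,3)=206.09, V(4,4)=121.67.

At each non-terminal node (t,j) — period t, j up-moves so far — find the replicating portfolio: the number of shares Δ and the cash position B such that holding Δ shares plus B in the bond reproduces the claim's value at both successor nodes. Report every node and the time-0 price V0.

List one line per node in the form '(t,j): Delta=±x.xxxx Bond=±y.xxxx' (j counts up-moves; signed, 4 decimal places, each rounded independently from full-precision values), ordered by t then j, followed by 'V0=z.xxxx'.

(0,0): Delta=-0.3469 Bond=91.9803
(1,0): Delta=0.8043 Bond=-9.4075
(1,1): Delta=-0.4245 Bond=133.4844
(2,0): Delta=-1.4457 Bond=218.7230
(2,1): Delta=0.9560 Bond=-35.4285
(2,2): Delta=-0.5175 Bond=195.8939
(3,0): Delta=2.2607 Bond=-59.8149
(3,1): Delta=-1.6956 Bond=321.1613
(3,2): Delta=1.1348 Bond=-83.1686
(3,3): Delta=-0.6289 Bond=290.5999
V0=48.9704

No-arbitrage ⇒ martingale measure with p* = (R−d)/(u−d) = 0.9091.
Terminal values V(4,·): V(4,0)=113.8800, V(4,1)=206.8300, V(4,2)=103.4100, V(4,3)=206.0900, V(4,4)=121.6700
  t=3,j=0: stock 93.4428 → up 126.1478 (V=206.8300), down 85.0330 (V=113.8800). Price 151.4351; hedge Δ=2.2607, bond B=-59.8149.
  t=3,j=1: stock 138.6239 → up 187.1423 (V=103.4100), down 126.1478 (V=206.8300). Price 86.1159; hedge Δ=-1.6956, bond B=321.1613.
  t=3,j=2: stock 205.6509 → up 277.6287 (V=206.0900), down 187.1423 (V=103.4100). Price 150.1950; hedge Δ=1.1348, bond B=-83.1686.
  t=3,j=3: stock 305.0865 → up 411.8668 (V=121.6700), down 277.6287 (V=206.0900). Price 98.7363; hedge Δ=-0.6289, bond B=290.5999.
  t=2,j=0: stock 102.6844 → up 138.6239 (V=86.1159), down 93.4428 (V=151.4351). Price 70.2702; hedge Δ=-1.4457, bond B=218.7230.
  t=2,j=1: stock 152.3340 → up 205.6509 (V=150.1950), down 138.6239 (V=86.1159). Price 110.2058; hedge Δ=0.9560, bond B=-35.4285.
  t=2,j=2: stock 225.9900 → up 305.0865 (V=98.7363), down 205.6509 (V=150.1950). Price 78.9423; hedge Δ=-0.5175, bond B=195.8939.
  t=1,j=0: stock 112.8400 → up 152.3340 (V=110.2058), down 102.6844 (V=70.2702). Price 81.3552; hedge Δ=0.8043, bond B=-9.4075.
  t=1,j=1: stock 167.4000 → up 225.9900 (V=78.9423), down 152.3340 (V=110.2058). Price 62.4308; hedge Δ=-0.4245, bond B=133.4844.
  t=0,j=0: stock 124.0000 → up 167.4000 (V=62.4308), down 112.8400 (V=81.3552). Price 48.9704; hedge Δ=-0.3469, bond B=91.9803.
The time-0 hedge costs 48.9704, which is the no-arbitrage price.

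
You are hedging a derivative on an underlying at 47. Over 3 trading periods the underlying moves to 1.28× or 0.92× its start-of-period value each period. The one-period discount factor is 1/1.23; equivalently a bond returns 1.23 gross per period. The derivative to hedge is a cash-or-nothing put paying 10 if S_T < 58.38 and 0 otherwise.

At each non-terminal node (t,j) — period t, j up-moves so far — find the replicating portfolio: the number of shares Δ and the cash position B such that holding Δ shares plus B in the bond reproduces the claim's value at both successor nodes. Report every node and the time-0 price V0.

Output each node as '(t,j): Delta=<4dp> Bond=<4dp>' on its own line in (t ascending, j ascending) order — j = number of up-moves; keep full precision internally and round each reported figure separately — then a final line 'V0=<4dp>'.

(0,0): Delta=-0.0934 Bond=4.6740
(1,0): Delta=-0.4497 Bond=21.1555
(1,1): Delta=-0.0521 Bond=3.2641
(2,0): Delta=0.0000 Bond=8.1301
(2,1): Delta=-0.5019 Bond=28.9070
(2,2): Delta=0.0000 Bond=0.0000
V0=0.2822

Risk-neutral probability p* = (R−d)/(u−d) = (1.23−0.92)/(1.28−0.92) = 0.8611.
Payoff layer (t=3): V(3,0)=10.0000, V(3,1)=10.0000, V(3,2)=0.0000, V(3,3)=0.0000
Node (2,0) S=39.7808: V=(p*·10.0000+(1−p*)·10.0000)/1.23=8.1301; Δ=(10.0000−10.0000)/(50.9194−36.5983)=0.0000; B=V−Δ·S=8.1301
Node (2,1) S=55.3472: V=(p*·0.0000+(1−p*)·10.0000)/1.23=1.1292; Δ=(0.0000−10.0000)/(70.8444−50.9194)=-0.5019; B=V−Δ·S=28.9070
Node (2,2) S=77.0048: V=(p*·0.0000+(1−p*)·0.0000)/1.23=0.0000; Δ=(0.0000−0.0000)/(98.5661−70.8444)=0.0000; B=V−Δ·S=0.0000
Node (1,0) S=43.2400: V=(p*·1.1292+(1−p*)·8.1301)/1.23=1.7086; Δ=(1.1292−8.1301)/(55.3472−39.7808)=-0.4497; B=V−Δ·S=21.1555
Node (1,1) S=60.1600: V=(p*·0.0000+(1−p*)·1.1292)/1.23=0.1275; Δ=(0.0000−1.1292)/(77.0048−55.3472)=-0.0521; B=V−Δ·S=3.2641
Node (0,0) S=47.0000: V=(p*·0.1275+(1−p*)·1.7086)/1.23=0.2822; Δ=(0.1275−1.7086)/(60.1600−43.2400)=-0.0934; B=V−Δ·S=4.6740
The time-0 hedge costs 0.2822, which is the no-arbitrage price.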